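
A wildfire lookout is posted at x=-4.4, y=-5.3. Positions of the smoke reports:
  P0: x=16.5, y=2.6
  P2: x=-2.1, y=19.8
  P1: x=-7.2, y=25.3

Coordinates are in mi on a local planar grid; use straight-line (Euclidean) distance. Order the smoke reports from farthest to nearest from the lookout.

Distance from the lookout at x=-4.4, y=-5.3 to each:
P1 x=-7.2, y=25.3: 30.7 mi
P2 x=-2.1, y=19.8: 25.2 mi
P0 x=16.5, y=2.6: 22.3 mi

P1, P2, P0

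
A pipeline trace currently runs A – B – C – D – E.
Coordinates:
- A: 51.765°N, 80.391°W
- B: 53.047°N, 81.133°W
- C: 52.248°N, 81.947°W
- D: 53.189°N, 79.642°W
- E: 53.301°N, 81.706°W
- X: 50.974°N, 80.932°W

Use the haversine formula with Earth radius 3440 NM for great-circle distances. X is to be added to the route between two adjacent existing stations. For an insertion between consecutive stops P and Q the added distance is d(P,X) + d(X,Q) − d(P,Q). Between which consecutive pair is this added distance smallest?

Added distance for inserting X between each consecutive pair:
A–B: 94.7 NM
B–C: 153.6 NM
C–D: 125.5 NM
D–E: 209.4 NM
Smallest added distance is 94.7 NM, inserting between A and B.

between A and B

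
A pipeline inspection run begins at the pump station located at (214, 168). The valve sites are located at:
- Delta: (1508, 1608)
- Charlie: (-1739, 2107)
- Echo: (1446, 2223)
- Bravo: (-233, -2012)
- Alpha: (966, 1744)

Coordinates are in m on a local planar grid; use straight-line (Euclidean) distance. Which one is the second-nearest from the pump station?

Delta

Distances from the pump station ((214, 168)):
Alpha: 1746.2 m
Delta: 1936.0 m
Bravo: 2225.4 m
Echo: 2396.0 m
Charlie: 2752.1 m
The second-nearest is Delta at 1936.0 m.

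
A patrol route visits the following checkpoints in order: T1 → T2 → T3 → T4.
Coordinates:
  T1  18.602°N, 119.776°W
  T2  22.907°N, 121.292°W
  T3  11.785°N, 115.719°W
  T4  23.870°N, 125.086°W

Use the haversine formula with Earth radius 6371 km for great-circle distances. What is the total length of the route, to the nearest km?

Leg distances:
T1→T2: 504.0 km  (cumulative 504.0 km)
T2→T3: 1370.4 km  (cumulative 1874.3 km)
T3→T4: 1668.5 km  (cumulative 3542.8 km)
Total route length ≈ 3543 km.

3543 km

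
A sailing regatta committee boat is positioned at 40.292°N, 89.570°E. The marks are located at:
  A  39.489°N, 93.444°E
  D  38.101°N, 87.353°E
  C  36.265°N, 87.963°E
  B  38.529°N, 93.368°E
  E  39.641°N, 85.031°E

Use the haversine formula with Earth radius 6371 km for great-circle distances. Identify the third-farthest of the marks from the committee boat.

B

Distance to each, sorted:
C: 469.2 km
E: 393.5 km
B: 380.6 km
A: 342.3 km
D: 309.6 km
The third-farthest is B at 380.6 km.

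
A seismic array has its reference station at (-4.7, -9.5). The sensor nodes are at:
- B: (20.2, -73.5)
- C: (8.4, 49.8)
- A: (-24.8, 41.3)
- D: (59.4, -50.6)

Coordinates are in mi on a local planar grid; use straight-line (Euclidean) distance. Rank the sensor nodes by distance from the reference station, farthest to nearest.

Distance from the reference station at (-4.7, -9.5) to each:
D (59.4, -50.6): 76.1 mi
B (20.2, -73.5): 68.7 mi
C (8.4, 49.8): 60.7 mi
A (-24.8, 41.3): 54.6 mi

D, B, C, A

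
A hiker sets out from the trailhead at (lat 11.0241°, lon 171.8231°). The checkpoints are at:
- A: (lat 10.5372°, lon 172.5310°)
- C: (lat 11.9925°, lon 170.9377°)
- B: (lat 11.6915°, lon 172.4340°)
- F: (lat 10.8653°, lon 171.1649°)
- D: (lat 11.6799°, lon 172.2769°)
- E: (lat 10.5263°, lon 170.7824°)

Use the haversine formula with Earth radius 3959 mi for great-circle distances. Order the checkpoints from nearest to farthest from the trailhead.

Computing each great-circle distance from (lat 11.0241°, lon 171.8231°):
F (lat 10.8653°, lon 171.1649°): 46.0 mi
D (lat 11.6799°, lon 172.2769°): 54.8 mi
A (lat 10.5372°, lon 172.5310°): 58.7 mi
B (lat 11.6915°, lon 172.4340°): 62.0 mi
E (lat 10.5263°, lon 170.7824°): 78.6 mi
C (lat 11.9925°, lon 170.9377°): 89.8 mi

F, D, A, B, E, C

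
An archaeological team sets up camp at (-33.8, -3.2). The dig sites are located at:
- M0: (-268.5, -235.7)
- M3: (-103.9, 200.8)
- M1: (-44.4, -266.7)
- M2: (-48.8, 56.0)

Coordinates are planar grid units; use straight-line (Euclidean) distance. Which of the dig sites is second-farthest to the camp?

Distances from the camp ((-33.8, -3.2)):
M0: 330.4
M1: 263.7
M3: 215.7
M2: 61.1
The second-farthest is M1 at 263.7.

M1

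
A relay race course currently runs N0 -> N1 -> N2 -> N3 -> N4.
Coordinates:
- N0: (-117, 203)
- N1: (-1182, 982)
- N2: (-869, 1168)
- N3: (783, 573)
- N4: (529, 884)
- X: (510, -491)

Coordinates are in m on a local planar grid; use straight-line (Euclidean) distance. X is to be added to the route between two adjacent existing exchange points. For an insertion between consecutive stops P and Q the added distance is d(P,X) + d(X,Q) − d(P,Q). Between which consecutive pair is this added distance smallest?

Added distance for inserting X between each consecutive pair:
N0–N1: 1859.1 m
N1–N2: 4036.5 m
N2–N3: 1499.9 m
N3–N4: 2072.1 m
Smallest added distance is 1499.9 m, inserting between N2 and N3.

between N2 and N3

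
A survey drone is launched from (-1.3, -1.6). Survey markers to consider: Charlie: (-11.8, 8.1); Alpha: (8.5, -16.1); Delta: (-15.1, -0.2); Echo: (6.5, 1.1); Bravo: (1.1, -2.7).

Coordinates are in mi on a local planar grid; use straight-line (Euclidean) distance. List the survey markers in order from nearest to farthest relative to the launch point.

Bravo, Echo, Delta, Charlie, Alpha

Computing each straight-line distance from (-1.3, -1.6):
Bravo (1.1, -2.7): 2.6 mi
Echo (6.5, 1.1): 8.3 mi
Delta (-15.1, -0.2): 13.9 mi
Charlie (-11.8, 8.1): 14.3 mi
Alpha (8.5, -16.1): 17.5 mi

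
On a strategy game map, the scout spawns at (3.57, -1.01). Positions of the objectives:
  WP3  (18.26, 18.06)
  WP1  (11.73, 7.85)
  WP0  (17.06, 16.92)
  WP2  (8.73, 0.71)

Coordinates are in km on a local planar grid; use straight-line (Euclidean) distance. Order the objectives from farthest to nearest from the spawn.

Distances from the spawn:
WP3 (18.26, 18.06): 24.1 km
WP0 (17.06, 16.92): 22.4 km
WP1 (11.73, 7.85): 12.0 km
WP2 (8.73, 0.71): 5.4 km

WP3, WP0, WP1, WP2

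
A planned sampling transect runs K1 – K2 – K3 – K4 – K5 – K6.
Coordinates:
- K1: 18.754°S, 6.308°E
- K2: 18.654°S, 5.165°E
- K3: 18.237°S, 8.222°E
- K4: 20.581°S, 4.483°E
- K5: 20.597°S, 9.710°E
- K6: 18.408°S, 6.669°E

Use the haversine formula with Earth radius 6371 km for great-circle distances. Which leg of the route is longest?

Leg distances:
K1→K2: 120.9 km
K2→K3: 325.8 km
K3→K4: 470.8 km
K4→K5: 544.1 km
K5→K6: 401.0 km
The longest leg is K4–K5 at 544.1 km.

K4–K5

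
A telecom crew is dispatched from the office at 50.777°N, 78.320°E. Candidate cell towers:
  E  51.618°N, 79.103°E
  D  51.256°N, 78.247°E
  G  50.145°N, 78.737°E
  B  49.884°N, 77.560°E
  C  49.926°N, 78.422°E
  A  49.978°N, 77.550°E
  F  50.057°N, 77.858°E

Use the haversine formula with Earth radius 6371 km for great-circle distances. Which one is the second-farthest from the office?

Distance to each, sorted:
B: 113.0 km
E: 108.3 km
A: 104.3 km
C: 94.9 km
F: 86.5 km
G: 76.2 km
D: 53.5 km
The second-farthest is E at 108.3 km.

E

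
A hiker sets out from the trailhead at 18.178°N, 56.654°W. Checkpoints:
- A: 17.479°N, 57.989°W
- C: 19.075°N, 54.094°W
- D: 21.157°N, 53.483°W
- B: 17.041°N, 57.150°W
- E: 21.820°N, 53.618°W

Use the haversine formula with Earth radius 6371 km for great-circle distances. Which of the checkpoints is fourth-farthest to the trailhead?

A

Distance to each, sorted:
E: 514.4 km
D: 469.0 km
C: 287.6 km
A: 161.3 km
B: 136.9 km
The fourth-farthest is A at 161.3 km.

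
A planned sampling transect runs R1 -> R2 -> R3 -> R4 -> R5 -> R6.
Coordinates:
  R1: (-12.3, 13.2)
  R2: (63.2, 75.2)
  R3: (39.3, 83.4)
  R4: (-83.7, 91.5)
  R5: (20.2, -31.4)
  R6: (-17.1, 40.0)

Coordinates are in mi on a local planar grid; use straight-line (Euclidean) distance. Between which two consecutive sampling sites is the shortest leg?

Leg distances:
R1→R2: 97.7 mi
R2→R3: 25.3 mi
R3→R4: 123.3 mi
R4→R5: 160.9 mi
R5→R6: 80.6 mi
The shortest leg is R2–R3 at 25.3 mi.

R2–R3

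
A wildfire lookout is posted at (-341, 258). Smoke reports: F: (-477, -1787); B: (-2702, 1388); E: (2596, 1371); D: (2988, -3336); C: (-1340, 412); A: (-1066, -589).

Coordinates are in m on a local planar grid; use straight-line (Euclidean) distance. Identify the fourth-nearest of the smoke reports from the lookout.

B

Distance to each, sorted:
C: 1010.8 m
A: 1114.9 m
F: 2049.5 m
B: 2617.5 m
E: 3140.8 m
D: 4898.9 m
The fourth-nearest is B at 2617.5 m.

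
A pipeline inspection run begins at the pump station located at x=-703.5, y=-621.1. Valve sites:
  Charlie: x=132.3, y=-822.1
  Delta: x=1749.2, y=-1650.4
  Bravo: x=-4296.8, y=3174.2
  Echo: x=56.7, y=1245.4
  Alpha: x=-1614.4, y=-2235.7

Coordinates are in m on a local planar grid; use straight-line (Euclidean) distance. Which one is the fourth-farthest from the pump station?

Alpha

Distance to each, sorted:
Bravo: 5226.5 m
Delta: 2659.9 m
Echo: 2015.4 m
Alpha: 1853.8 m
Charlie: 859.6 m
The fourth-farthest is Alpha at 1853.8 m.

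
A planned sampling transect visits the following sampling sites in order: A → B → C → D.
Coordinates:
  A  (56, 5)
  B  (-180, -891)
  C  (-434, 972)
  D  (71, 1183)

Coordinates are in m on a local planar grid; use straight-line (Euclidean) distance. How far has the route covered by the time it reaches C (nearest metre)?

Leg distances:
A→B: 926.6 m  (cumulative 926.6 m)
B→C: 1880.2 m  (cumulative 2806.8 m)
Cumulative distance at C ≈ 2807 m.

2807 m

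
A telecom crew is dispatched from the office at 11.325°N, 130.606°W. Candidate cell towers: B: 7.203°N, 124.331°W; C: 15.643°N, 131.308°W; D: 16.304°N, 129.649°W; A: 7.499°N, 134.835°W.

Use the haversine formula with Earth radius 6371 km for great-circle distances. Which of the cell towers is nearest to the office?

Distances from the office (11.325°N, 130.606°W):
C: 486.1 km
D: 563.2 km
A: 629.4 km
B: 827.1 km
The nearest is C at 486.1 km.

C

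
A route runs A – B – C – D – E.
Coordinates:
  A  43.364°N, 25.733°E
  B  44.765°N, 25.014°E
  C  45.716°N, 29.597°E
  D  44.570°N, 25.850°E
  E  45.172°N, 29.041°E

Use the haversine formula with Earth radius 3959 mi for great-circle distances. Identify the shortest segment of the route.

A–B

Leg distances:
A→B: 103.2 mi
B→C: 232.4 mi
C→D: 199.0 mi
D→E: 161.7 mi
The shortest leg is A–B at 103.2 mi.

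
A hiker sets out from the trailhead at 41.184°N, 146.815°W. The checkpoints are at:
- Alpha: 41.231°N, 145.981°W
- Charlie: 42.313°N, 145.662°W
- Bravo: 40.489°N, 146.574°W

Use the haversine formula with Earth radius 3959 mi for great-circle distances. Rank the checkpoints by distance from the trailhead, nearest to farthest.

Computing each great-circle distance from 41.184°N, 146.815°W:
Alpha 41.231°N, 145.981°W: 43.5 mi
Bravo 40.489°N, 146.574°W: 49.6 mi
Charlie 42.313°N, 145.662°W: 98.1 mi

Alpha, Bravo, Charlie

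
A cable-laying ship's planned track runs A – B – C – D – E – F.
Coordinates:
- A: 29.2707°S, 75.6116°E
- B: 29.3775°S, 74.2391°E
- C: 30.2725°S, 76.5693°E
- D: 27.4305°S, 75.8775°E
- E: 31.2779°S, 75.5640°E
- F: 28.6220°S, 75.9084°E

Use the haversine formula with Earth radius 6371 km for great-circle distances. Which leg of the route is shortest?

Leg distances:
A→B: 133.6 km
B→C: 245.8 km
C→D: 323.1 km
D→E: 428.9 km
E→F: 297.2 km
The shortest leg is A–B at 133.6 km.

A–B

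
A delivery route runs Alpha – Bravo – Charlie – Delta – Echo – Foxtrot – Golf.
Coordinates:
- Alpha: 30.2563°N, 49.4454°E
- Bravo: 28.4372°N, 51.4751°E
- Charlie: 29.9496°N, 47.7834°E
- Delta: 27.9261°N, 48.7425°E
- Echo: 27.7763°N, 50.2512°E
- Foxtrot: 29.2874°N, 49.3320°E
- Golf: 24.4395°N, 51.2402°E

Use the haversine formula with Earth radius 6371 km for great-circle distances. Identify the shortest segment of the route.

Delta–Echo

Leg distances:
Alpha→Bravo: 282.2 km
Bravo→Charlie: 395.8 km
Charlie→Delta: 243.6 km
Delta→Echo: 149.3 km
Echo→Foxtrot: 190.5 km
Foxtrot→Golf: 571.3 km
The shortest leg is Delta–Echo at 149.3 km.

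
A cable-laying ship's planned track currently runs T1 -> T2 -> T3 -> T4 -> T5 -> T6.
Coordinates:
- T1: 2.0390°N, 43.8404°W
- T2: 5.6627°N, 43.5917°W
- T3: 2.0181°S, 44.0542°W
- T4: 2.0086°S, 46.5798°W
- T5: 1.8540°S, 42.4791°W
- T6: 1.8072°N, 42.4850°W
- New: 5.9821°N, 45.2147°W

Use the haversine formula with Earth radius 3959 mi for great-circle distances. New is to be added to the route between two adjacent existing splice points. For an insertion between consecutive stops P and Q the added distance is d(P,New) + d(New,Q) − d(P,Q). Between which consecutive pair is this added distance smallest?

Added distance for inserting New between each consecutive pair:
T1–T2: 151.2 mi
T2–T3: 140.6 mi
T3–T4: 944.3 mi
T4–T5: 850.1 mi
T5–T6: 664.8 mi
Smallest added distance is 140.6 mi, inserting between T2 and T3.

between T2 and T3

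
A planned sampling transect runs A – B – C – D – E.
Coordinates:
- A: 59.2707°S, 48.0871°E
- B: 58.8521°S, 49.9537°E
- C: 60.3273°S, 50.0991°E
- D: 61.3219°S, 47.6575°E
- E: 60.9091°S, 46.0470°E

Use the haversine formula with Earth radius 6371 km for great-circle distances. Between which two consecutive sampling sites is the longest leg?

Leg distances:
A→B: 116.4 km
B→C: 164.2 km
C→D: 172.5 km
D→E: 97.9 km
The longest leg is C–D at 172.5 km.

C–D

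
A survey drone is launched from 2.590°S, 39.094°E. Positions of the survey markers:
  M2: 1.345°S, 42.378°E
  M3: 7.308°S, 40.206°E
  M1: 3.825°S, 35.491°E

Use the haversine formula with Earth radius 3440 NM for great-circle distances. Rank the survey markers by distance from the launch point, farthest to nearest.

Distances from the launch point:
M3 7.308°S, 40.206°E: 291.0 NM
M1 3.825°S, 35.491°E: 228.4 NM
M2 1.345°S, 42.378°E: 210.8 NM

M3, M1, M2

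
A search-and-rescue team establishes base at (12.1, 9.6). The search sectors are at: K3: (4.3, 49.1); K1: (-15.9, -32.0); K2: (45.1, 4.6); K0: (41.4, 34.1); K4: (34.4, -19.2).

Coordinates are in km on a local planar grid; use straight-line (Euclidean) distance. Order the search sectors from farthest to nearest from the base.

Computing each straight-line distance from (12.1, 9.6):
K1 (-15.9, -32.0): 50.1 km
K3 (4.3, 49.1): 40.3 km
K0 (41.4, 34.1): 38.2 km
K4 (34.4, -19.2): 36.4 km
K2 (45.1, 4.6): 33.4 km

K1, K3, K0, K4, K2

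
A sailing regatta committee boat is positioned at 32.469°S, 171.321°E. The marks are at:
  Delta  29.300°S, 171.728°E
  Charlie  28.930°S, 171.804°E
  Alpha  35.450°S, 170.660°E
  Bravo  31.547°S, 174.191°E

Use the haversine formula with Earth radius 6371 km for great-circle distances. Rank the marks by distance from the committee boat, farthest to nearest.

Distance from the committee boat at 32.469°S, 171.321°E to each:
Charlie 28.930°S, 171.804°E: 396.2 km
Delta 29.300°S, 171.728°E: 354.5 km
Alpha 35.450°S, 170.660°E: 337.0 km
Bravo 31.547°S, 174.191°E: 289.4 km

Charlie, Delta, Alpha, Bravo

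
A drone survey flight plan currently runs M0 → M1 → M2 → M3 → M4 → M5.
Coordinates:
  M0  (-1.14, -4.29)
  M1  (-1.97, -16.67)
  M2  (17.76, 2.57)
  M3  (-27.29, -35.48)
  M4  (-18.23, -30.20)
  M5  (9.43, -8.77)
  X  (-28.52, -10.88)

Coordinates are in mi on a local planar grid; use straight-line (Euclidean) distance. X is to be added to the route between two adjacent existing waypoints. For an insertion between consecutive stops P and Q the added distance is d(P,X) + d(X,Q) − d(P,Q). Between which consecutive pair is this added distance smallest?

Added distance for inserting X between each consecutive pair:
M0–M1: 42.9 mi
M1–M2: 47.8 mi
M2–M3: 13.9 mi
M3–M4: 36.0 mi
M4–M5: 24.9 mi
Smallest added distance is 13.9 mi, inserting between M2 and M3.

between M2 and M3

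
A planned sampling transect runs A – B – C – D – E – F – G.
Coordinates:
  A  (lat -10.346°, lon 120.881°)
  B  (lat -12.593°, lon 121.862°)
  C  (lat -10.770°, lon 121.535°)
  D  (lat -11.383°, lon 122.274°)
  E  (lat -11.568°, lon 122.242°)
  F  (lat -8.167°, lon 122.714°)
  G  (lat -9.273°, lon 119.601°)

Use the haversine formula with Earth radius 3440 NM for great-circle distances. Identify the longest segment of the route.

E–F

Leg distances:
A→B: 146.7 NM
B→C: 111.1 NM
C→D: 57.0 NM
D→E: 11.3 NM
E→F: 206.1 NM
F→G: 196.3 NM
The longest leg is E–F at 206.1 NM.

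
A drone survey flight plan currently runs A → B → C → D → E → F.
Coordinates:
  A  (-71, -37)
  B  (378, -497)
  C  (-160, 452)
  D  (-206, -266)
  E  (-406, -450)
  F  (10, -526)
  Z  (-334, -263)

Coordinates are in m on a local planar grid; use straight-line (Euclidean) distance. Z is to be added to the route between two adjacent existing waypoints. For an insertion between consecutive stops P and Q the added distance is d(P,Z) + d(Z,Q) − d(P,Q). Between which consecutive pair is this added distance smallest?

between D and E

Added distance for inserting Z between each consecutive pair:
A–B: 453.4 m
B–C: 394.4 m
C–D: 144.4 m
D–E: 56.7 m
E–F: 210.5 m
Smallest added distance is 56.7 m, inserting between D and E.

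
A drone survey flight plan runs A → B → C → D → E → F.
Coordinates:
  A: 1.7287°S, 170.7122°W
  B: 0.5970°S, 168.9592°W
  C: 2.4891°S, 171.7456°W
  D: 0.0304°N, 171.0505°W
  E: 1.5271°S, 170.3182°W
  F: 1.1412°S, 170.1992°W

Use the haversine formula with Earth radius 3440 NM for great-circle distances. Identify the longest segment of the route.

B–C

Leg distances:
A→B: 125.3 NM
B→C: 202.2 NM
C→D: 156.9 NM
D→E: 103.3 NM
E→F: 24.2 NM
The longest leg is B–C at 202.2 NM.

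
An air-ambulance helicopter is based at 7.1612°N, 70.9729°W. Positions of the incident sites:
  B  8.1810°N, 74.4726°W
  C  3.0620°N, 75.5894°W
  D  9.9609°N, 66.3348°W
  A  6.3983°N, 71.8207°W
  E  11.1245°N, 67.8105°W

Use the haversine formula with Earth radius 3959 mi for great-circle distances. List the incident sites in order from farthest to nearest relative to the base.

Distance from the base at 7.1612°N, 70.9729°W to each:
C 3.0620°N, 75.5894°W: 425.6 mi
D 9.9609°N, 66.3348°W: 371.3 mi
E 11.1245°N, 67.8105°W: 348.6 mi
B 8.1810°N, 74.4726°W: 249.8 mi
A 6.3983°N, 71.8207°W: 78.5 mi

C, D, E, B, A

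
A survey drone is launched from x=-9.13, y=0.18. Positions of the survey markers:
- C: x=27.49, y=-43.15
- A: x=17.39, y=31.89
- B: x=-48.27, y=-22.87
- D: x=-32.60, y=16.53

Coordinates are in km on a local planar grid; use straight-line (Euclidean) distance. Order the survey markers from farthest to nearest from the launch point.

C, B, A, D

Distances from the launch point:
C x=27.49, y=-43.15: 56.7 km
B x=-48.27, y=-22.87: 45.4 km
A x=17.39, y=31.89: 41.3 km
D x=-32.60, y=16.53: 28.6 km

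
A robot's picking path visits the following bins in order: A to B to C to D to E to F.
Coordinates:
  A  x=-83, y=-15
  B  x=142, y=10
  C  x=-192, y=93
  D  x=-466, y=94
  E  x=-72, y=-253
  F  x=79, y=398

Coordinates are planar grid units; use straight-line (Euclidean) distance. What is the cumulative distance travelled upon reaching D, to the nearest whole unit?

845

Leg distances:
A→B: 226.4  (cumulative 226.4)
B→C: 344.2  (cumulative 570.5)
C→D: 274.0  (cumulative 844.5)
Cumulative distance at D ≈ 845.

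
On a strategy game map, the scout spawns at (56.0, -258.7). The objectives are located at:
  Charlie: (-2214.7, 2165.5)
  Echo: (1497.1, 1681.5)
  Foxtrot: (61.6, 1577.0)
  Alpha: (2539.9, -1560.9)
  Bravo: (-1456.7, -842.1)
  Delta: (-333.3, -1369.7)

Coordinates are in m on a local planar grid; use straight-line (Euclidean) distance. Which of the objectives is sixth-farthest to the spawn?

Distance to each, sorted:
Charlie: 3321.6 m
Alpha: 2804.5 m
Echo: 2416.8 m
Foxtrot: 1835.7 m
Bravo: 1621.3 m
Delta: 1177.2 m
The sixth-farthest is Delta at 1177.2 m.

Delta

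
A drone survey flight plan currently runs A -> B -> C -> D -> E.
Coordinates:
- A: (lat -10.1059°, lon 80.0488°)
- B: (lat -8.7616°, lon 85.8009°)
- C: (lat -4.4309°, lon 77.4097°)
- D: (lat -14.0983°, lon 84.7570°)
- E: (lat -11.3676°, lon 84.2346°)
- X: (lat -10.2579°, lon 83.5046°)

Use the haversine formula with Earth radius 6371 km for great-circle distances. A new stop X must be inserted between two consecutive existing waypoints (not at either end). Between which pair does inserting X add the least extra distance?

Added distance for inserting X between each consecutive pair:
A–B: 32.0 km
B–C: 190.9 km
C–D: 38.4 km
D–E: 286.2 km
Smallest added distance is 32.0 km, inserting between A and B.

between A and B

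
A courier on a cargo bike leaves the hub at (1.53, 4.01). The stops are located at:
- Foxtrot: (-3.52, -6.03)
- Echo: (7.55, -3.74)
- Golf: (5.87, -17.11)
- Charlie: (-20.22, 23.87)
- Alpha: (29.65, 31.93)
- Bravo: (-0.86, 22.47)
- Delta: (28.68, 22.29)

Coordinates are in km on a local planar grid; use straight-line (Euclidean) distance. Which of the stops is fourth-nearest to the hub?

Golf

Distance to each, sorted:
Echo: 9.8 km
Foxtrot: 11.2 km
Bravo: 18.6 km
Golf: 21.6 km
Charlie: 29.5 km
Delta: 32.7 km
Alpha: 39.6 km
The fourth-nearest is Golf at 21.6 km.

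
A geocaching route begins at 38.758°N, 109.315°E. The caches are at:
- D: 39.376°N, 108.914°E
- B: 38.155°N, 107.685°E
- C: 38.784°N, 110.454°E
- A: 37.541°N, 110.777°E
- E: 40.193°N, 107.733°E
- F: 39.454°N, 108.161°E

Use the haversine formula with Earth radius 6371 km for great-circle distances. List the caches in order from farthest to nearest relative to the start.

E, A, B, F, C, D

Distance from the start at 38.758°N, 109.315°E to each:
E 40.193°N, 107.733°E: 209.5 km
A 37.541°N, 110.777°E: 186.2 km
B 38.155°N, 107.685°E: 157.0 km
F 39.454°N, 108.161°E: 126.1 km
C 38.784°N, 110.454°E: 98.8 km
D 39.376°N, 108.914°E: 76.9 km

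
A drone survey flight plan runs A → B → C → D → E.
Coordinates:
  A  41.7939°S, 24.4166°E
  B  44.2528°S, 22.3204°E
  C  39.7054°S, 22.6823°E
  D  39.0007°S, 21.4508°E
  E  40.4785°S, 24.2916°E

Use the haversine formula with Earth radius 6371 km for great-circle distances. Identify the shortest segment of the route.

C–D

Leg distances:
A→B: 322.1 km
B→C: 506.5 km
C→D: 131.7 km
D→E: 293.2 km
The shortest leg is C–D at 131.7 km.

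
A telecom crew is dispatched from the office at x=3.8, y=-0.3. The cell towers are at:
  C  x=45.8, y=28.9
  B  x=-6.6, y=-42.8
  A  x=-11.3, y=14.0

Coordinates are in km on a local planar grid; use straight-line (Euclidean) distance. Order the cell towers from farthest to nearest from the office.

Distances from the office:
C x=45.8, y=28.9: 51.2 km
B x=-6.6, y=-42.8: 43.8 km
A x=-11.3, y=14.0: 20.8 km

C, B, A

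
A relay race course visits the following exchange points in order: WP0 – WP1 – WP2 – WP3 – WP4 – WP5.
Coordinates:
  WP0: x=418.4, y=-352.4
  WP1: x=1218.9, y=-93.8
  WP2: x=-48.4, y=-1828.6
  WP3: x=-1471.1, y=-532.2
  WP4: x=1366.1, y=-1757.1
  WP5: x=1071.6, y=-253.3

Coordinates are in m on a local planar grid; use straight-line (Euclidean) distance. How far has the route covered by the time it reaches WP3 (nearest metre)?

4914 m

Leg distances:
WP0→WP1: 841.2 m  (cumulative 841.2 m)
WP1→WP2: 2148.4 m  (cumulative 2989.6 m)
WP2→WP3: 1924.8 m  (cumulative 4914.4 m)
Cumulative distance at WP3 ≈ 4914 m.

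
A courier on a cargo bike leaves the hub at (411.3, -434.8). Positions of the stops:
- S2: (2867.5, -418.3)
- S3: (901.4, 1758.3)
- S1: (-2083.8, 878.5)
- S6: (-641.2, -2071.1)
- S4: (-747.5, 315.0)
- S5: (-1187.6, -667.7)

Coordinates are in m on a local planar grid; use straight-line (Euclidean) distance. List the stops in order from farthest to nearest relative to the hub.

S1, S2, S3, S6, S5, S4

Distances from the hub:
S1 (-2083.8, 878.5): 2819.6 m
S2 (2867.5, -418.3): 2456.3 m
S3 (901.4, 1758.3): 2247.2 m
S6 (-641.2, -2071.1): 1945.6 m
S5 (-1187.6, -667.7): 1615.8 m
S4 (-747.5, 315.0): 1380.2 m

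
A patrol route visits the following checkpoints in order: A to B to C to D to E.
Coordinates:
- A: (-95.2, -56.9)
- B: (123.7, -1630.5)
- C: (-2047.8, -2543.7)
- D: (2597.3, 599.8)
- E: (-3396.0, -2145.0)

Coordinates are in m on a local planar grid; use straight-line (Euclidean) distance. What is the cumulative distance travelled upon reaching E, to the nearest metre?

Leg distances:
A→B: 1588.8 m  (cumulative 1588.8 m)
B→C: 2355.7 m  (cumulative 3944.5 m)
C→D: 5608.8 m  (cumulative 9553.2 m)
D→E: 6591.9 m  (cumulative 16145.2 m)
Cumulative distance at E ≈ 16145 m.

16145 m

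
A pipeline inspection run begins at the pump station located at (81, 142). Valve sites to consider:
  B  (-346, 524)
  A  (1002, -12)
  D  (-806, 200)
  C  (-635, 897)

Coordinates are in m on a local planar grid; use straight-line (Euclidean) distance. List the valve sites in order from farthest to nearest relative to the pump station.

Computing each straight-line distance from (81, 142):
C (-635, 897): 1040.5 m
A (1002, -12): 933.8 m
D (-806, 200): 888.9 m
B (-346, 524): 572.9 m

C, A, D, B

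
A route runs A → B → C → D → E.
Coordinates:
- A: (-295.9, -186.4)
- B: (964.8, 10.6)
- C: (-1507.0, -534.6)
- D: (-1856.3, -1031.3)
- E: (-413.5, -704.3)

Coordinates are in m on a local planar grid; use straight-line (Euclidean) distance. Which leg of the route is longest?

B–C

Leg distances:
A→B: 1276.0 m
B→C: 2531.2 m
C→D: 607.2 m
D→E: 1479.4 m
The longest leg is B–C at 2531.2 m.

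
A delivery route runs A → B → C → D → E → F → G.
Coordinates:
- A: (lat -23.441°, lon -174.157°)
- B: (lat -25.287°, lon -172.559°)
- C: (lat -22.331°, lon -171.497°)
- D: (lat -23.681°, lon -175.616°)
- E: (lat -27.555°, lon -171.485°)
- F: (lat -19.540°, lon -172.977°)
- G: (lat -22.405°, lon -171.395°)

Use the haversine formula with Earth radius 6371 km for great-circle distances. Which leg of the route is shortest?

A–B

Leg distances:
A→B: 261.4 km
B→C: 346.0 km
C→D: 447.5 km
D→E: 597.5 km
E→F: 904.1 km
F→G: 358.4 km
The shortest leg is A–B at 261.4 km.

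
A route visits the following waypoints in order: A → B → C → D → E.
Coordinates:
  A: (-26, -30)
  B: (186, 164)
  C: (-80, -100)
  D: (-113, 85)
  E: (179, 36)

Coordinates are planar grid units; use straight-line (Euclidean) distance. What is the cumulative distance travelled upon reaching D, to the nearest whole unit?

Leg distances:
A→B: 287.4  (cumulative 287.4)
B→C: 374.8  (cumulative 662.1)
C→D: 187.9  (cumulative 850.1)
Cumulative distance at D ≈ 850.

850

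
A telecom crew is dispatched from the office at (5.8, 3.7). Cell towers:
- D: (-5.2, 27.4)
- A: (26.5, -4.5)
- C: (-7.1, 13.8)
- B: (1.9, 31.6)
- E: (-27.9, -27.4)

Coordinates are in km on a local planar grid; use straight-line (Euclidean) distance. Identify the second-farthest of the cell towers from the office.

Distance to each, sorted:
E: 45.9 km
B: 28.2 km
D: 26.1 km
A: 22.3 km
C: 16.4 km
The second-farthest is B at 28.2 km.

B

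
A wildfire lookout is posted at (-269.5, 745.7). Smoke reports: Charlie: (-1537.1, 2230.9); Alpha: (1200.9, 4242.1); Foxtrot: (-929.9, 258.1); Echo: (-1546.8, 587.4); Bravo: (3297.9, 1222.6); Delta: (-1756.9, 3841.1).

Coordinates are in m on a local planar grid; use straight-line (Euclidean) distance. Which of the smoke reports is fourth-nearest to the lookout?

Distances from the lookout ((-269.5, 745.7)):
Foxtrot: 820.9 m
Echo: 1287.1 m
Charlie: 1952.6 m
Delta: 3434.2 m
Bravo: 3599.1 m
Alpha: 3793.0 m
The fourth-nearest is Delta at 3434.2 m.

Delta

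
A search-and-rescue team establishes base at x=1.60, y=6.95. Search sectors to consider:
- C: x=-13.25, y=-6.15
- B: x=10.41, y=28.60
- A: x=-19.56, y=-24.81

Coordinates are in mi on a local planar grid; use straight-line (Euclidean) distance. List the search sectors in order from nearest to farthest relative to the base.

C, B, A

Computing each straight-line distance from x=1.60, y=6.95:
C x=-13.25, y=-6.15: 19.8 mi
B x=10.41, y=28.60: 23.4 mi
A x=-19.56, y=-24.81: 38.2 mi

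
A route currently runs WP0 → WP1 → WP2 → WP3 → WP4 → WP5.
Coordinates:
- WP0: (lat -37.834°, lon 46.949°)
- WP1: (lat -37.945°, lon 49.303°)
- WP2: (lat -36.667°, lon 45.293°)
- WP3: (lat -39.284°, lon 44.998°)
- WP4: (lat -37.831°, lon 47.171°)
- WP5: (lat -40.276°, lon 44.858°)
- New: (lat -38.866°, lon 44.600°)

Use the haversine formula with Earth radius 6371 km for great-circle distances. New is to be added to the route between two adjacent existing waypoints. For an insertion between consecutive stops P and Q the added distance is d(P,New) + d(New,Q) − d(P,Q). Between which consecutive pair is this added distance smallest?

Added distance for inserting New between each consecutive pair:
WP0–WP1: 450.2 km
WP1–WP2: 292.3 km
WP2–WP3: 17.6 km
WP3–WP4: 61.2 km
WP4–WP5: 73.0 km
Smallest added distance is 17.6 km, inserting between WP2 and WP3.

between WP2 and WP3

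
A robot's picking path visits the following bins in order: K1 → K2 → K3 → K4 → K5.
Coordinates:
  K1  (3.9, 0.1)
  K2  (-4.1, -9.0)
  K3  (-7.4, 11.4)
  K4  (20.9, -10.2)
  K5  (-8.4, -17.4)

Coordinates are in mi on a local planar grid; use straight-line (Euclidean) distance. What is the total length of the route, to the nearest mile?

Leg distances:
K1→K2: 12.1 mi  (cumulative 12.1 mi)
K2→K3: 20.7 mi  (cumulative 32.8 mi)
K3→K4: 35.6 mi  (cumulative 68.4 mi)
K4→K5: 30.2 mi  (cumulative 98.6 mi)
Total route length ≈ 99 mi.

99 mi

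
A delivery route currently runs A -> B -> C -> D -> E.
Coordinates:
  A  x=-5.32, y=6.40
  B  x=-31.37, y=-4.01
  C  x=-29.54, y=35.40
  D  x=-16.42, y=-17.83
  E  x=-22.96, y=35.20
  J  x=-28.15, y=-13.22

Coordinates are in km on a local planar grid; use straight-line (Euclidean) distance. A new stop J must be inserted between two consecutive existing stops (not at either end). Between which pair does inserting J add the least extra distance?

between C and D

Added distance for inserting J between each consecutive pair:
A–B: 11.8 km
B–C: 18.9 km
C–D: 6.4 km
D–E: 7.9 km
Smallest added distance is 6.4 km, inserting between C and D.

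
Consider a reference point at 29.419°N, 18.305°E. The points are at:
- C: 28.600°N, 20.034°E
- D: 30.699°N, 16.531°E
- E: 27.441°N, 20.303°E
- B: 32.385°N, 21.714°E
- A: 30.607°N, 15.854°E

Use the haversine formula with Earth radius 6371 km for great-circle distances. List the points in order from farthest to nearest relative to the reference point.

B, E, A, D, C

Computing each great-circle distance from 29.419°N, 18.305°E:
B 32.385°N, 21.714°E: 463.1 km
E 27.441°N, 20.303°E: 294.2 km
A 30.607°N, 15.854°E: 270.4 km
D 30.699°N, 16.531°E: 222.3 km
C 28.600°N, 20.034°E: 191.2 km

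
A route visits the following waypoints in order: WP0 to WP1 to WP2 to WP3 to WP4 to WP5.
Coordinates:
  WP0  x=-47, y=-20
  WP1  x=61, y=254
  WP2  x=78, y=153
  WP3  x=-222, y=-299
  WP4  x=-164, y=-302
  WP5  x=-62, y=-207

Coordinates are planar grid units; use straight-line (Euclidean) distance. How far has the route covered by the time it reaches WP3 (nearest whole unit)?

939

Leg distances:
WP0→WP1: 294.5  (cumulative 294.5)
WP1→WP2: 102.4  (cumulative 396.9)
WP2→WP3: 542.5  (cumulative 939.4)
Cumulative distance at WP3 ≈ 939.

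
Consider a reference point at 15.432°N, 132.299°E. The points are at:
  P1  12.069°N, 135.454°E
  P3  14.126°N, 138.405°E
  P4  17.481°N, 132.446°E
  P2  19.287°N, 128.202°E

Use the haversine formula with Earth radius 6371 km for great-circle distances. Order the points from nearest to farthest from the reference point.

Computing each great-circle distance from 15.432°N, 132.299°E:
P4 17.481°N, 132.446°E: 228.4 km
P1 12.069°N, 135.454°E: 505.9 km
P2 19.287°N, 128.202°E: 610.5 km
P3 14.126°N, 138.405°E: 672.3 km

P4, P1, P2, P3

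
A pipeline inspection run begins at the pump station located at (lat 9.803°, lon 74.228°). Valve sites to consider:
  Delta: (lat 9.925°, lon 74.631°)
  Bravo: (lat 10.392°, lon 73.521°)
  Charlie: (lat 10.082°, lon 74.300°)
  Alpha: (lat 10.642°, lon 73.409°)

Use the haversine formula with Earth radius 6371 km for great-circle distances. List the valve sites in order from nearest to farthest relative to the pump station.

Charlie, Delta, Bravo, Alpha

Distance from the pump station at (lat 9.803°, lon 74.228°) to each:
Charlie (lat 10.082°, lon 74.300°): 32.0 km
Delta (lat 9.925°, lon 74.631°): 46.2 km
Bravo (lat 10.392°, lon 73.521°): 101.4 km
Alpha (lat 10.642°, lon 73.409°): 129.4 km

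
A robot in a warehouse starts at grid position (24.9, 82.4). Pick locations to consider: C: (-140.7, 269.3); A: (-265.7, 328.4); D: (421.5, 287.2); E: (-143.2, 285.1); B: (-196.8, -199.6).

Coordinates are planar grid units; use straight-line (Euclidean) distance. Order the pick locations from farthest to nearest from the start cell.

Distance from the start cell at (24.9, 82.4) to each:
D (421.5, 287.2): 446.4
A (-265.7, 328.4): 380.7
B (-196.8, -199.6): 358.7
E (-143.2, 285.1): 263.3
C (-140.7, 269.3): 249.7

D, A, B, E, C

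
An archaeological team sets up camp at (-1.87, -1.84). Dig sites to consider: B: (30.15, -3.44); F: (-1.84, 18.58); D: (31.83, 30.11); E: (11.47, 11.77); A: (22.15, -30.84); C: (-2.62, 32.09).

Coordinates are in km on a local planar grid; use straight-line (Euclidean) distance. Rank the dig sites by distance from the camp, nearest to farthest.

Distance from the camp at (-1.87, -1.84) to each:
E (11.47, 11.77): 19.1 km
F (-1.84, 18.58): 20.4 km
B (30.15, -3.44): 32.1 km
C (-2.62, 32.09): 33.9 km
A (22.15, -30.84): 37.7 km
D (31.83, 30.11): 46.4 km

E, F, B, C, A, D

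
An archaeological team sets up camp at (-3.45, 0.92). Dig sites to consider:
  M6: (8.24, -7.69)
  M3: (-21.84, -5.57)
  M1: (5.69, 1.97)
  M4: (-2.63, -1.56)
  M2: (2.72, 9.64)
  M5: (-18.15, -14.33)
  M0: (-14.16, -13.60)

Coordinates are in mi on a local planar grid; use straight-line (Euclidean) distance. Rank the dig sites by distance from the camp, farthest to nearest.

Distance from the camp at (-3.45, 0.92) to each:
M5 (-18.15, -14.33): 21.2 mi
M3 (-21.84, -5.57): 19.5 mi
M0 (-14.16, -13.60): 18.0 mi
M6 (8.24, -7.69): 14.5 mi
M2 (2.72, 9.64): 10.7 mi
M1 (5.69, 1.97): 9.2 mi
M4 (-2.63, -1.56): 2.6 mi

M5, M3, M0, M6, M2, M1, M4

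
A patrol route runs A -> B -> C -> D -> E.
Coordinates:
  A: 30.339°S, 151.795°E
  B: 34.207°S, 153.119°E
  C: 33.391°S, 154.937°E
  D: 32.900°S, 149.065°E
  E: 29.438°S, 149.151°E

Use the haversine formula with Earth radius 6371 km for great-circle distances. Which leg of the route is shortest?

B–C

Leg distances:
A→B: 447.7 km
B→C: 190.9 km
C→D: 549.3 km
D→E: 385.0 km
The shortest leg is B–C at 190.9 km.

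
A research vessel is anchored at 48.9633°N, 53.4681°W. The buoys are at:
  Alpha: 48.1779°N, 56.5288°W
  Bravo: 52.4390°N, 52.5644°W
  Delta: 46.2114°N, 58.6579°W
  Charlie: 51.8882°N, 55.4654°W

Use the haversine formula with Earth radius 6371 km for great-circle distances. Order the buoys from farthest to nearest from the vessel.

Delta, Bravo, Charlie, Alpha

Computing each great-circle distance from 48.9633°N, 53.4681°W:
Delta 46.2114°N, 58.6579°W: 494.9 km
Bravo 52.4390°N, 52.5644°W: 391.7 km
Charlie 51.8882°N, 55.4654°W: 354.6 km
Alpha 48.1779°N, 56.5288°W: 241.5 km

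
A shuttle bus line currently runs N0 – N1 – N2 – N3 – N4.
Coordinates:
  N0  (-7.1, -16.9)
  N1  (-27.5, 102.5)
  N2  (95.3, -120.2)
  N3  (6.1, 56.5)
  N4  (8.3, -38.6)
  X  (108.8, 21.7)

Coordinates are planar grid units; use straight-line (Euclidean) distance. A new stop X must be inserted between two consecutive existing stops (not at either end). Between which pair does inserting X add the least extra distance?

Added distance for inserting X between each consecutive pair:
N0–N1: 159.5
N1–N2: 46.7
N2–N3: 53.0
N3–N4: 130.5
Smallest added distance is 46.7, inserting between N1 and N2.

between N1 and N2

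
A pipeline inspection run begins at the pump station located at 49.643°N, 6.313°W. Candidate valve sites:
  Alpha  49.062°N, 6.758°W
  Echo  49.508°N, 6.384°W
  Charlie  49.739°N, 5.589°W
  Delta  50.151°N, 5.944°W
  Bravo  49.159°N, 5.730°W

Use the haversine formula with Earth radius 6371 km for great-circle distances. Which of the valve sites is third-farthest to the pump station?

Distances from the pump station (49.643°N, 6.313°W):
Alpha: 72.2 km
Bravo: 68.4 km
Delta: 62.4 km
Charlie: 53.2 km
Echo: 15.9 km
The third-farthest is Delta at 62.4 km.

Delta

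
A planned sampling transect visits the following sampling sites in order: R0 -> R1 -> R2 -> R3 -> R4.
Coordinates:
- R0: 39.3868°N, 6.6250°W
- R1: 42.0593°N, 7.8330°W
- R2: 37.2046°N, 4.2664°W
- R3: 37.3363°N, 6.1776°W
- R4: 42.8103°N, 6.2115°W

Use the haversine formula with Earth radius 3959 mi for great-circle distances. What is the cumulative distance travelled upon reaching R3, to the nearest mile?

Leg distances:
R0→R1: 195.2 mi  (cumulative 195.2 mi)
R1→R2: 385.3 mi  (cumulative 580.5 mi)
R2→R3: 105.5 mi  (cumulative 686.0 mi)
Cumulative distance at R3 ≈ 686 mi.

686 mi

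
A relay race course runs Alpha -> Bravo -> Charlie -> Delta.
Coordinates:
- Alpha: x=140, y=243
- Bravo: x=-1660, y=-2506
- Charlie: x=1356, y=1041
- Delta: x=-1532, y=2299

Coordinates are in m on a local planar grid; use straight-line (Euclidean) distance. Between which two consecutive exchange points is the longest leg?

Bravo–Charlie

Leg distances:
Alpha→Bravo: 3285.9 m
Bravo→Charlie: 4655.9 m
Charlie→Delta: 3150.1 m
The longest leg is Bravo–Charlie at 4655.9 m.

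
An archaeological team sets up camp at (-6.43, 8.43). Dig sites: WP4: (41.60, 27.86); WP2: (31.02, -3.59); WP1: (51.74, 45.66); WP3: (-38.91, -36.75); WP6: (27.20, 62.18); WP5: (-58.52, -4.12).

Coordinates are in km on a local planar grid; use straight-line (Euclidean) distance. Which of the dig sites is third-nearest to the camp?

WP5

Distances from the camp ((-6.43, 8.43)):
WP2: 39.3 km
WP4: 51.8 km
WP5: 53.6 km
WP3: 55.6 km
WP6: 63.4 km
WP1: 69.1 km
The third-nearest is WP5 at 53.6 km.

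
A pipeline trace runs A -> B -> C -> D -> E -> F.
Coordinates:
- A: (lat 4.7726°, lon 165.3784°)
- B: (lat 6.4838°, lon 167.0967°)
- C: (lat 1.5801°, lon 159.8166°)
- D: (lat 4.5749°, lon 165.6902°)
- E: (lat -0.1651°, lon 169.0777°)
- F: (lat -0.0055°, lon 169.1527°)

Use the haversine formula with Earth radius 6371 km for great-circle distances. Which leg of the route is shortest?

Leg distances:
A→B: 269.0 km
B→C: 974.2 km
C→D: 732.2 km
D→E: 647.6 km
E→F: 19.6 km
The shortest leg is E–F at 19.6 km.

E–F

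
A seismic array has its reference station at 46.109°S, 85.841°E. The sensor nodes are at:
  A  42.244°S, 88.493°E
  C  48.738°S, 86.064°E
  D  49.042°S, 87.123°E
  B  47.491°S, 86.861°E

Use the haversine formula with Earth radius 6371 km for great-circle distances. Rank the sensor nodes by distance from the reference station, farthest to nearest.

A, D, C, B

Distances from the reference station:
A 42.244°S, 88.493°E: 478.9 km
D 49.042°S, 87.123°E: 340.0 km
C 48.738°S, 86.064°E: 292.8 km
B 47.491°S, 86.861°E: 172.2 km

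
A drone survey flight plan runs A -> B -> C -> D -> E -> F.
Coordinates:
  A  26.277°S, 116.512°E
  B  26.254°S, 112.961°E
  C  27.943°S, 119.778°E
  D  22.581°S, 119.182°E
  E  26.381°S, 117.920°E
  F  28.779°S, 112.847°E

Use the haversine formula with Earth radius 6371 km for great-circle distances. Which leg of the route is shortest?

Leg distances:
A→B: 354.1 km
B→C: 700.3 km
C→D: 599.2 km
D→E: 441.4 km
E→F: 566.6 km
The shortest leg is A–B at 354.1 km.

A–B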